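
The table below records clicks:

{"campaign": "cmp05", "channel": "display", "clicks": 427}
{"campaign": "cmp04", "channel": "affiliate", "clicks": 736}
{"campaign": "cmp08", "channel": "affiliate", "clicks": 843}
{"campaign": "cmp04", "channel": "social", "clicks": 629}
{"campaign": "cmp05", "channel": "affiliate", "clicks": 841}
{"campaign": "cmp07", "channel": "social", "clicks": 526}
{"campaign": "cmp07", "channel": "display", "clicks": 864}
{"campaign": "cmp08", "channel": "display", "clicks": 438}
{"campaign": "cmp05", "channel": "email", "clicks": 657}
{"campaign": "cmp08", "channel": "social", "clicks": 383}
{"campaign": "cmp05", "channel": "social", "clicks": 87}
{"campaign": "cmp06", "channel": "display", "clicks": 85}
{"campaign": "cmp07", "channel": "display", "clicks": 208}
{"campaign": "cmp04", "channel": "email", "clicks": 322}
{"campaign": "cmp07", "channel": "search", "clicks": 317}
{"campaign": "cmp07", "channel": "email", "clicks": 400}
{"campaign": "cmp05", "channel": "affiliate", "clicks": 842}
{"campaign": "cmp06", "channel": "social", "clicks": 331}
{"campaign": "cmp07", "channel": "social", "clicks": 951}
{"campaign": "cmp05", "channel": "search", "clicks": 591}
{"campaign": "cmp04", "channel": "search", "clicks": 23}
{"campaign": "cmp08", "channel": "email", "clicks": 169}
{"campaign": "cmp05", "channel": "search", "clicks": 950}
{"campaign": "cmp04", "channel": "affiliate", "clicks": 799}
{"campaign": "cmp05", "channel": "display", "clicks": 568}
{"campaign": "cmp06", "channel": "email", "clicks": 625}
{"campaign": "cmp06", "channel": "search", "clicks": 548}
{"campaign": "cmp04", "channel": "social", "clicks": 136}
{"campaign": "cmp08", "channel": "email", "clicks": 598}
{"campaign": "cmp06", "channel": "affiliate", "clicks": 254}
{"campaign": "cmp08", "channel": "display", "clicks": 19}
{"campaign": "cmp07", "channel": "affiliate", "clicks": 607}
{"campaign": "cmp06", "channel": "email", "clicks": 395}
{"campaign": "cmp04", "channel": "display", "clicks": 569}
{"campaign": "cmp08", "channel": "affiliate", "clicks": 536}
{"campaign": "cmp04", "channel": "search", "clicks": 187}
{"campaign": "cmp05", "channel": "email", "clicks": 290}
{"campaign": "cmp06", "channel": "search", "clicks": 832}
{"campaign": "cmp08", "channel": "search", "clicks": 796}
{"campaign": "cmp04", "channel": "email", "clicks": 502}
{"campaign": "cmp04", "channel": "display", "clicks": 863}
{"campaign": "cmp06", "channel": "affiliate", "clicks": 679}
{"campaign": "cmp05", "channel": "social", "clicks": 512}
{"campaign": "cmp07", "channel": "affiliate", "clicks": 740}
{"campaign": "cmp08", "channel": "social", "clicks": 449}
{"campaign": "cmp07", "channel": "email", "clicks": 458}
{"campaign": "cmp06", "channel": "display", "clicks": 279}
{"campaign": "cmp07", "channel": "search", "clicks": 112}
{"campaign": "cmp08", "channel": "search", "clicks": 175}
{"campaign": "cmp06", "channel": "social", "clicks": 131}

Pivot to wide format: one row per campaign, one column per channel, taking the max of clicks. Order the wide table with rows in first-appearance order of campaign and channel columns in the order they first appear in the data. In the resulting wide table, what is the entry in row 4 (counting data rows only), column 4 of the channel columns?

458

With rows in first-appearance order of campaign, row 4 is campaign=cmp07. channel columns in first-appearance order: display, affiliate, social, email, search; column 4 is email.
Long rows with campaign=cmp07, channel=email: max(400, 458) = 458.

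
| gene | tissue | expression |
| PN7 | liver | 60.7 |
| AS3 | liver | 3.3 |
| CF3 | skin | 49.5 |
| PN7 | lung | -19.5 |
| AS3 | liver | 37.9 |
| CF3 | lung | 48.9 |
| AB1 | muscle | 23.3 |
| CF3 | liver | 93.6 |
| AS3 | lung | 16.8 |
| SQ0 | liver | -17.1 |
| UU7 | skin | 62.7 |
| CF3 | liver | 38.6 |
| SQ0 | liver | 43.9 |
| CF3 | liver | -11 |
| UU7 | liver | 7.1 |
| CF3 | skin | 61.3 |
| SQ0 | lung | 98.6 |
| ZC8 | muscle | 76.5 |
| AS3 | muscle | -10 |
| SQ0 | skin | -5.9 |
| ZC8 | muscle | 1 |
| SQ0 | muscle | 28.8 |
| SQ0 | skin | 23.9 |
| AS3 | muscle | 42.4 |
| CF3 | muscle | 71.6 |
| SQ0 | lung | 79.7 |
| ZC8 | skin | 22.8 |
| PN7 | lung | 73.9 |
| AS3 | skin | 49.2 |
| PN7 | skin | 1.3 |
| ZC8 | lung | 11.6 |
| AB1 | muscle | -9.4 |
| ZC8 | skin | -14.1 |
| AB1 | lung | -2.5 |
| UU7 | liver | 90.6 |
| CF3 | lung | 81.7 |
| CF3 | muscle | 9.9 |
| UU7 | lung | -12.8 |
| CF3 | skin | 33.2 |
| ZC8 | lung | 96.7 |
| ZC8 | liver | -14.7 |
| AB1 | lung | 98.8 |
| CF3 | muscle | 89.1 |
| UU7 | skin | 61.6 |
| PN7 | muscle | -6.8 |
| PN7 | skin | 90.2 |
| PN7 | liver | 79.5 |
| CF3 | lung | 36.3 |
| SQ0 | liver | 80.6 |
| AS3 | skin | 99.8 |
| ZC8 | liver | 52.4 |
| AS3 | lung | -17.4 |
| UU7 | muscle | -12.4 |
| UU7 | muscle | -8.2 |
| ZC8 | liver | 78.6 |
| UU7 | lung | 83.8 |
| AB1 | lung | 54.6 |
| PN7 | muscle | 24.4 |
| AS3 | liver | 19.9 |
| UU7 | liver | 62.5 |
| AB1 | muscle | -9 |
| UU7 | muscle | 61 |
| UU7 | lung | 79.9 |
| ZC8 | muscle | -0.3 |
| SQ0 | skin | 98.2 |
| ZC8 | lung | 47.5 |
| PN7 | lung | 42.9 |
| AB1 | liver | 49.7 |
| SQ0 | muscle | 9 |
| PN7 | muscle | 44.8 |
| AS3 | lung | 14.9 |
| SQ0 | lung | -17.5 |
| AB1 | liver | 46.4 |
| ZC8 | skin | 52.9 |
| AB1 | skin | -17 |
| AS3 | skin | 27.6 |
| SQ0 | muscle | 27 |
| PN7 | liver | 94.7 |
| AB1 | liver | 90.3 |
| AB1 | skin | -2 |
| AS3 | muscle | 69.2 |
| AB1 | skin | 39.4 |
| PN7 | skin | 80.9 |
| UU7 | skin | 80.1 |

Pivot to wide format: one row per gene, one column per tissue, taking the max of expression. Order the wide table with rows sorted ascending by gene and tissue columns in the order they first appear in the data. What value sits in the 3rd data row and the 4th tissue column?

89.1

With rows sorted ascending by gene, row 3 is gene=CF3. tissue columns in first-appearance order: liver, skin, lung, muscle; column 4 is muscle.
Long rows with gene=CF3, tissue=muscle: max(71.6, 9.9, 89.1) = 89.1.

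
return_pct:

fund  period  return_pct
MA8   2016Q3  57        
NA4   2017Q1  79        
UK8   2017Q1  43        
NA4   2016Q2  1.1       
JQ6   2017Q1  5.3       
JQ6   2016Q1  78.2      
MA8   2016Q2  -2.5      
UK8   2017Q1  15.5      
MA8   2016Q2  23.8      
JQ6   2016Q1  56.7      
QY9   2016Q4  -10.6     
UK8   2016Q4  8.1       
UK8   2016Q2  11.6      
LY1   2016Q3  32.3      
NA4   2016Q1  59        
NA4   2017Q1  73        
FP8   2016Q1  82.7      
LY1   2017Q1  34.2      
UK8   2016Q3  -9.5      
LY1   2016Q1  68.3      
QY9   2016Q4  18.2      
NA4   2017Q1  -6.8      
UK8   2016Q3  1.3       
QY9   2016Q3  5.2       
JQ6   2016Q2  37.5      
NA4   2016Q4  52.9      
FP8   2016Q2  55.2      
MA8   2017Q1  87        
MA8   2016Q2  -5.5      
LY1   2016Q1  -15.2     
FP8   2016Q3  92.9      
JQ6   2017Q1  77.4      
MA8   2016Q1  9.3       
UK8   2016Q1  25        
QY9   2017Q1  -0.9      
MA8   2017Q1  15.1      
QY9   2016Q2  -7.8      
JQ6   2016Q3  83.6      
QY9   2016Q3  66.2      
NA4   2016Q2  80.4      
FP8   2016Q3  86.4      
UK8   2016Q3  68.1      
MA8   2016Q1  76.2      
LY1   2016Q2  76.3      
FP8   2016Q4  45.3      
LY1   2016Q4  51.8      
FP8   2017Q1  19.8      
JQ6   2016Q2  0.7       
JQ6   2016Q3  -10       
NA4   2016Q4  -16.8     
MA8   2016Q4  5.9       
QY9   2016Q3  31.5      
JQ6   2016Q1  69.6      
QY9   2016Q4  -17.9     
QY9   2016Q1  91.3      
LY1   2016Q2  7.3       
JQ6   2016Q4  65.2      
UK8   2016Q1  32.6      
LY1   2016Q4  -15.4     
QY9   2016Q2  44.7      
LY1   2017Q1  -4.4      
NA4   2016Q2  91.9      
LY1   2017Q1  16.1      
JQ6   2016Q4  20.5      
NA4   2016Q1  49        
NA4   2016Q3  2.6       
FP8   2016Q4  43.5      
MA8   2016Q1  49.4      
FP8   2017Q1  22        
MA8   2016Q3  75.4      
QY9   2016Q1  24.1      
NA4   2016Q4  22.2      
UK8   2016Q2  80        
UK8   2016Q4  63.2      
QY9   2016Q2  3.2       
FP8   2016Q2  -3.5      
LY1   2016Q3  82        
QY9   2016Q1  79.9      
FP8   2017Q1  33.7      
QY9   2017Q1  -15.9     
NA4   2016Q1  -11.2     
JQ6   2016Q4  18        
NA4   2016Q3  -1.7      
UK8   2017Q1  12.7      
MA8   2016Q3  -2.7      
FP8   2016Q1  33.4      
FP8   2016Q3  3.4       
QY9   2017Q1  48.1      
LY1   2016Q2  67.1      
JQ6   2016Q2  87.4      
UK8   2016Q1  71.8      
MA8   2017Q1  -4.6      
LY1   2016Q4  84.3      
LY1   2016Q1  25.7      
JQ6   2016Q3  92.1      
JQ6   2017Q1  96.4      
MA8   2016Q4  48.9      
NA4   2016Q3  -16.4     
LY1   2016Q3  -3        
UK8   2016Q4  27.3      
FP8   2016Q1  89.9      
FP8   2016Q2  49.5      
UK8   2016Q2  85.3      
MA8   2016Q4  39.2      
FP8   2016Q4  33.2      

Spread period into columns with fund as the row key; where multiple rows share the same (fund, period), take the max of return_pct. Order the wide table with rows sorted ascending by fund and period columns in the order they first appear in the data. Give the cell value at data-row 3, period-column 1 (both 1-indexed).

82

With rows sorted ascending by fund, row 3 is fund=LY1. period columns in first-appearance order: 2016Q3, 2017Q1, 2016Q2, 2016Q1, 2016Q4; column 1 is 2016Q3.
Long rows with fund=LY1, period=2016Q3: max(32.3, 82, -3) = 82.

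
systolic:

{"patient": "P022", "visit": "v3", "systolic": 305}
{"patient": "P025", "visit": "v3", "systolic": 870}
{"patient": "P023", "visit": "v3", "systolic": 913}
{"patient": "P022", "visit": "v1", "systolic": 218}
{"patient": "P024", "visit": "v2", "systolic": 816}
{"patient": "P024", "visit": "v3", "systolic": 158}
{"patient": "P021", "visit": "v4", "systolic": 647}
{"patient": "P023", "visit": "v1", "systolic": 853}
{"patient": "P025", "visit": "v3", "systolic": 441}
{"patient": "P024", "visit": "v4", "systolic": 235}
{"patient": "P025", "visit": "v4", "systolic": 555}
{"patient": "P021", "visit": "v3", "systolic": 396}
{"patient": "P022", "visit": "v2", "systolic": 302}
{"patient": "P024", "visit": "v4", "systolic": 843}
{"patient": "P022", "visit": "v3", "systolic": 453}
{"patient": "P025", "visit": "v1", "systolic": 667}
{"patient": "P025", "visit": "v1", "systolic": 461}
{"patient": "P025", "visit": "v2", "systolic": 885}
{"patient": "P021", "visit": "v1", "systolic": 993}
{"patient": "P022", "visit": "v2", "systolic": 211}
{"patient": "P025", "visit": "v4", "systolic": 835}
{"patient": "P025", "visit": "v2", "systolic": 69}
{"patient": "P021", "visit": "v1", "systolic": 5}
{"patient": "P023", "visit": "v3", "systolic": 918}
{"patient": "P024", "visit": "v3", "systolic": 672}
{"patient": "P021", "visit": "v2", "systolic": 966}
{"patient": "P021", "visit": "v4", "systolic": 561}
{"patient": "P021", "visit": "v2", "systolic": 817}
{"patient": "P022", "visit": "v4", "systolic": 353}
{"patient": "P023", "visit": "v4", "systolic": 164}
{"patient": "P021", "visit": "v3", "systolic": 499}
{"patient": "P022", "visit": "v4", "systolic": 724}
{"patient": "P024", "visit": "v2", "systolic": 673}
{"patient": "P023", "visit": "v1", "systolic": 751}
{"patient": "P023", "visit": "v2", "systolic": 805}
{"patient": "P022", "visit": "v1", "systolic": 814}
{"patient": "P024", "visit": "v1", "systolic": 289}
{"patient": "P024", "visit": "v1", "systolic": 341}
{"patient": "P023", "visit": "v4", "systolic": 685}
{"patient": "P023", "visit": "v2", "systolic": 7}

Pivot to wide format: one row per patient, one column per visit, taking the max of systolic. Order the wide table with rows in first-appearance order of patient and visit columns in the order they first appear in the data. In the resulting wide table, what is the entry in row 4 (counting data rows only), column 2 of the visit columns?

With rows in first-appearance order of patient, row 4 is patient=P024. visit columns in first-appearance order: v3, v1, v2, v4; column 2 is v1.
Long rows with patient=P024, visit=v1: max(289, 341) = 341.

341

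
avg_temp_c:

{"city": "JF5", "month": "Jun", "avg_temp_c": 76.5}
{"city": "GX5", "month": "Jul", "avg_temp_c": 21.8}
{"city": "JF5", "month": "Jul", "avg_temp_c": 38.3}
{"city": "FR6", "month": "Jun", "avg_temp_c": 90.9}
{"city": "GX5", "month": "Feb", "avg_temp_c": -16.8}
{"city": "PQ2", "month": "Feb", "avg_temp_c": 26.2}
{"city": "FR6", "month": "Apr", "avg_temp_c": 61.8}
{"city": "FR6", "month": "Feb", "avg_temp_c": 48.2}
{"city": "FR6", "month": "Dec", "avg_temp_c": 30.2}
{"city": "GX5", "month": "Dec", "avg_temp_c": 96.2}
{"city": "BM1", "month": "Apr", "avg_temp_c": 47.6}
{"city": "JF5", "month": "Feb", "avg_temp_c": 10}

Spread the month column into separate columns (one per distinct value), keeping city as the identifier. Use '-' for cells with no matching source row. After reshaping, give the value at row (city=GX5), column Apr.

-

No long-format row has city=GX5 and month=Apr, so the cell is -.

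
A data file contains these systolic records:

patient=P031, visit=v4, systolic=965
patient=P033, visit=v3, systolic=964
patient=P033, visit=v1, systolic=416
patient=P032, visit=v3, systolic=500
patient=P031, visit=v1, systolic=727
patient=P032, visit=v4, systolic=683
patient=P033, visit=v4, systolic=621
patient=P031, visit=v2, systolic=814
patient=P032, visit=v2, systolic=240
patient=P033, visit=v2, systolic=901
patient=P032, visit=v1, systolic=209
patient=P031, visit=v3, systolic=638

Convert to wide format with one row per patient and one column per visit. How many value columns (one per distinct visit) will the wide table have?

4

4 distinct visit values: v1, v2, v3, v4.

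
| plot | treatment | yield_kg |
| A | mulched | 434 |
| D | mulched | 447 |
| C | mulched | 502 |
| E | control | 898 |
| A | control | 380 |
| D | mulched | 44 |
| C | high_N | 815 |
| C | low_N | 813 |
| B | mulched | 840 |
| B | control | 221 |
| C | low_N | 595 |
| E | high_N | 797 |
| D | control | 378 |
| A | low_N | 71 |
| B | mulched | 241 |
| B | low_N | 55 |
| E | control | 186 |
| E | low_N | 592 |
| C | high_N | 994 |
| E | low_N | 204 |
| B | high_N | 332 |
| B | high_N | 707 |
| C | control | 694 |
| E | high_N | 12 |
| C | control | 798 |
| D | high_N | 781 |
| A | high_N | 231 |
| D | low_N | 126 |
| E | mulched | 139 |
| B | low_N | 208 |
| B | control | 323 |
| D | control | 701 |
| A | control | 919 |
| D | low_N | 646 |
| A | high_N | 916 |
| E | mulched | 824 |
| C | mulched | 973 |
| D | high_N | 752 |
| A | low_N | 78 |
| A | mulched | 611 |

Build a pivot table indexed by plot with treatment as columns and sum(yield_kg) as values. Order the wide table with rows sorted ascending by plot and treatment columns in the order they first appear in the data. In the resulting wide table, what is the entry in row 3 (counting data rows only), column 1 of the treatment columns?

With rows sorted ascending by plot, row 3 is plot=C. treatment columns in first-appearance order: mulched, control, high_N, low_N; column 1 is mulched.
Long rows with plot=C, treatment=mulched: 502 + 973 = 1475.

1475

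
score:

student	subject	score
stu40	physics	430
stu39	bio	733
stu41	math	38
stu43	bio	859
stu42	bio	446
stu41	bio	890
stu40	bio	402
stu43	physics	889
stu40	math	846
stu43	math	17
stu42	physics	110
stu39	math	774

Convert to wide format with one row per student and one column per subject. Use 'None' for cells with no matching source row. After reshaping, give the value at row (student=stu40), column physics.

The long row with student=stu40, subject=physics has score=430.

430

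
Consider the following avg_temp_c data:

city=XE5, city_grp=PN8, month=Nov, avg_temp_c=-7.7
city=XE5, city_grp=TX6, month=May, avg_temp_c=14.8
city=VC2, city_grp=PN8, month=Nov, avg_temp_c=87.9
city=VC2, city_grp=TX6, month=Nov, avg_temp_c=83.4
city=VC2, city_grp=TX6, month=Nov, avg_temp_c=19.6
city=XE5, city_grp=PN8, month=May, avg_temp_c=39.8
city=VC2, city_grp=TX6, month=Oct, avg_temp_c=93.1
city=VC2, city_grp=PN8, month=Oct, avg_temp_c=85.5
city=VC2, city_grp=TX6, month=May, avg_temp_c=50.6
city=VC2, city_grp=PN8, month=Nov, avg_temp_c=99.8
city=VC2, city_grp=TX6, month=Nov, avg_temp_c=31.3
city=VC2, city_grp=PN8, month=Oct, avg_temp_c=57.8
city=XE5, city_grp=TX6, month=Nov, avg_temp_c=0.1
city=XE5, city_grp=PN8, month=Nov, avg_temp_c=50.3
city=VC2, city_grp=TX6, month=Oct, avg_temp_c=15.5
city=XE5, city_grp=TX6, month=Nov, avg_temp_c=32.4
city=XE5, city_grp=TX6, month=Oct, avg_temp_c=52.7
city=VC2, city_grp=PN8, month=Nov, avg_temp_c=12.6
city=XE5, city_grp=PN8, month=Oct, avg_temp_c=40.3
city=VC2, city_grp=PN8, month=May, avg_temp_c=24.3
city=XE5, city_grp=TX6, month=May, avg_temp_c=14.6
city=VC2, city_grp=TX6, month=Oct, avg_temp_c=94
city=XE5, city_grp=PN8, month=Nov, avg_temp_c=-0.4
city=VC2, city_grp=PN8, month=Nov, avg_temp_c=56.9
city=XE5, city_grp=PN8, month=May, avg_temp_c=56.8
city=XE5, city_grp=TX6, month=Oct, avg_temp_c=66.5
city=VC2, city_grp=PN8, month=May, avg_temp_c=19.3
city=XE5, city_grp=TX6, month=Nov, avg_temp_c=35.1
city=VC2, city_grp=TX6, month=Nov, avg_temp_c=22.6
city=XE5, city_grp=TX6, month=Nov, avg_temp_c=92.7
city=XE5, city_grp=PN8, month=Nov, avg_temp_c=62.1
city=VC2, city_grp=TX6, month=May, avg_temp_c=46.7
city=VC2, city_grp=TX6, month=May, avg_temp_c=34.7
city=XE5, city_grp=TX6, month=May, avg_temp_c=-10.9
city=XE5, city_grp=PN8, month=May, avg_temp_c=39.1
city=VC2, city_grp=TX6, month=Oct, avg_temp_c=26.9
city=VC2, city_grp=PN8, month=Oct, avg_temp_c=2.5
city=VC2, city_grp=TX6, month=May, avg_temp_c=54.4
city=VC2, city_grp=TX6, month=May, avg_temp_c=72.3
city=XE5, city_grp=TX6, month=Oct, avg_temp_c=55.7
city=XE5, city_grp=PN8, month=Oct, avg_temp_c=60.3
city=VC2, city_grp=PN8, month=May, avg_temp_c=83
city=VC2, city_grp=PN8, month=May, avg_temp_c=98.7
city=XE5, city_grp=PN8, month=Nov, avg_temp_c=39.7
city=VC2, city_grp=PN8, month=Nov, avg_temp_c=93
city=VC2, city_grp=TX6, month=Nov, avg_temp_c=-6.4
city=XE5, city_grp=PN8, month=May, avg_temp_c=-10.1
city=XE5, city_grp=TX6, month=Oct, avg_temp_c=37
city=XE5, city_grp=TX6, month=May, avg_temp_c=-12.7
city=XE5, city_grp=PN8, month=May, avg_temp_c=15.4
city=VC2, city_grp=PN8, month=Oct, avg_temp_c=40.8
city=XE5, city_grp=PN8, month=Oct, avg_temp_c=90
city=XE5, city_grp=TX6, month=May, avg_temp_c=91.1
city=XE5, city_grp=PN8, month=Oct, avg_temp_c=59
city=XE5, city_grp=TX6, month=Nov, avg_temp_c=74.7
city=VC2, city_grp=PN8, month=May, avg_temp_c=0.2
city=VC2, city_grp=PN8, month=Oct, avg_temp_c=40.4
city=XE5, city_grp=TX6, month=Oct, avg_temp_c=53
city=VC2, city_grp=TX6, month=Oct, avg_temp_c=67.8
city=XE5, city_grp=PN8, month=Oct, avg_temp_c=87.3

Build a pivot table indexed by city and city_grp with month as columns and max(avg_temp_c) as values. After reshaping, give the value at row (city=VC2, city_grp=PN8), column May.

Rows with city=VC2, city_grp=PN8 and month=May: avg_temp_c values are 24.3, 19.3, 83, 98.7, 0.2.
max(24.3, 19.3, 83, 98.7, 0.2) = 98.7.

98.7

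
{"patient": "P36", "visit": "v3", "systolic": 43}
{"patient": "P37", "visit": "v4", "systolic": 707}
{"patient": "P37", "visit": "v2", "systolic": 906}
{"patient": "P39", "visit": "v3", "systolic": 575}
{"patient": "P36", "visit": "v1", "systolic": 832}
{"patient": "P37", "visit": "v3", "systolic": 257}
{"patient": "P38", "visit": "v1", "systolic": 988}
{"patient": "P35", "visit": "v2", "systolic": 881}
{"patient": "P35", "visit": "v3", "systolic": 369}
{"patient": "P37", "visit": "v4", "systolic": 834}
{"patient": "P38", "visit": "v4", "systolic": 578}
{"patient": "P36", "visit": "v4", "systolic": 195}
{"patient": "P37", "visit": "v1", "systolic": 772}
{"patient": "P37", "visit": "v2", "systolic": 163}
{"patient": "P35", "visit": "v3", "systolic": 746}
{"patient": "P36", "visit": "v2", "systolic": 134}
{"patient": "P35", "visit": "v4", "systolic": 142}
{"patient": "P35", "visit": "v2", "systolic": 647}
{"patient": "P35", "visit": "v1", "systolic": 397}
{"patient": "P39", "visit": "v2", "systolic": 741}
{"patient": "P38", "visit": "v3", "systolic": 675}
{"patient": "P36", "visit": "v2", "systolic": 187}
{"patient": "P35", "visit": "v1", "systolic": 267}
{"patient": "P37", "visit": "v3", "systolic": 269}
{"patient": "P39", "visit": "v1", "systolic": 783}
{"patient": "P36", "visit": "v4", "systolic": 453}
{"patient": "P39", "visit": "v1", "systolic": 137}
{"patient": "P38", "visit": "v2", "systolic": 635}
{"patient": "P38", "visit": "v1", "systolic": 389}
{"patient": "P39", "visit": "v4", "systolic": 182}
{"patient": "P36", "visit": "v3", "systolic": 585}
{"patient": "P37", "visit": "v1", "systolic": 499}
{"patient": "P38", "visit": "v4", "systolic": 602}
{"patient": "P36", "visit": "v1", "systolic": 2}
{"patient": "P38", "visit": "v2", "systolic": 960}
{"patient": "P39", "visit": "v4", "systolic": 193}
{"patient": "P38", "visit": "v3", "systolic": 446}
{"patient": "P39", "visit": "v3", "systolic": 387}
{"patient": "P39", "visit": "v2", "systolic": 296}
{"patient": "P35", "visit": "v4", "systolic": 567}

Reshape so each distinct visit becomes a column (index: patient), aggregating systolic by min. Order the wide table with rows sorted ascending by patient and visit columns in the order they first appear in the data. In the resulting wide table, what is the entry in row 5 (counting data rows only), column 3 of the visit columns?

With rows sorted ascending by patient, row 5 is patient=P39. visit columns in first-appearance order: v3, v4, v2, v1; column 3 is v2.
Long rows with patient=P39, visit=v2: min(741, 296) = 296.

296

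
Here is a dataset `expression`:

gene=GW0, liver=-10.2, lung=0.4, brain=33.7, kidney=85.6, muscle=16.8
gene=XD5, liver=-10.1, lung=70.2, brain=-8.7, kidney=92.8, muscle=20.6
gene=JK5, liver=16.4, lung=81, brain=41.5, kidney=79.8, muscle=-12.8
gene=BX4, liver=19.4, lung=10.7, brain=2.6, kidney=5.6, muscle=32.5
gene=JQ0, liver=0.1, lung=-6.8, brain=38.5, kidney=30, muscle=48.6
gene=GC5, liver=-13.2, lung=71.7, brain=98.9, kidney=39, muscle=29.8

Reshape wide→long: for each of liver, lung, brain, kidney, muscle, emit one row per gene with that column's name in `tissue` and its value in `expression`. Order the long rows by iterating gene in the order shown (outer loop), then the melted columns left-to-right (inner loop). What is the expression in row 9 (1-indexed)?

30 rows total (6 × 5). Row 9: index ⌊(9-1)/5⌋ = 1 into gene → XD5; (9-1) mod 5 = 3 into the melted columns → kidney.
So row 9 is (XD5, kidney, 92.8); expression = 92.8.

92.8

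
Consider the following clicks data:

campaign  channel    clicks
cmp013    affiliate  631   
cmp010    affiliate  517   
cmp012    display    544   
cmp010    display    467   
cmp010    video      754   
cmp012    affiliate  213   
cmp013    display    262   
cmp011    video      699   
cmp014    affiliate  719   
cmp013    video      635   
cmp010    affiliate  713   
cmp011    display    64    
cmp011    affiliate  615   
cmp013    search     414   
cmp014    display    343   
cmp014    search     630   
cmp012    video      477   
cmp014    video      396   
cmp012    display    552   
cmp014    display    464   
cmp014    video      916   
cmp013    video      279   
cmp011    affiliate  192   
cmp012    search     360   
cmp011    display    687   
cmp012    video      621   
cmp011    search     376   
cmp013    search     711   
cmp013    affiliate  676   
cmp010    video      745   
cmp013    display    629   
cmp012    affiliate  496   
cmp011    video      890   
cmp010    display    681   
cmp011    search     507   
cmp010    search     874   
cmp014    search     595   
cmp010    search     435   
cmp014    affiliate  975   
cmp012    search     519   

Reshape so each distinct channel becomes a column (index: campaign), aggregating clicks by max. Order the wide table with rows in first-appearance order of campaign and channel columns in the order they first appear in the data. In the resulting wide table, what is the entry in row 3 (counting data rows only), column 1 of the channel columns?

496

With rows in first-appearance order of campaign, row 3 is campaign=cmp012. channel columns in first-appearance order: affiliate, display, video, search; column 1 is affiliate.
Long rows with campaign=cmp012, channel=affiliate: max(213, 496) = 496.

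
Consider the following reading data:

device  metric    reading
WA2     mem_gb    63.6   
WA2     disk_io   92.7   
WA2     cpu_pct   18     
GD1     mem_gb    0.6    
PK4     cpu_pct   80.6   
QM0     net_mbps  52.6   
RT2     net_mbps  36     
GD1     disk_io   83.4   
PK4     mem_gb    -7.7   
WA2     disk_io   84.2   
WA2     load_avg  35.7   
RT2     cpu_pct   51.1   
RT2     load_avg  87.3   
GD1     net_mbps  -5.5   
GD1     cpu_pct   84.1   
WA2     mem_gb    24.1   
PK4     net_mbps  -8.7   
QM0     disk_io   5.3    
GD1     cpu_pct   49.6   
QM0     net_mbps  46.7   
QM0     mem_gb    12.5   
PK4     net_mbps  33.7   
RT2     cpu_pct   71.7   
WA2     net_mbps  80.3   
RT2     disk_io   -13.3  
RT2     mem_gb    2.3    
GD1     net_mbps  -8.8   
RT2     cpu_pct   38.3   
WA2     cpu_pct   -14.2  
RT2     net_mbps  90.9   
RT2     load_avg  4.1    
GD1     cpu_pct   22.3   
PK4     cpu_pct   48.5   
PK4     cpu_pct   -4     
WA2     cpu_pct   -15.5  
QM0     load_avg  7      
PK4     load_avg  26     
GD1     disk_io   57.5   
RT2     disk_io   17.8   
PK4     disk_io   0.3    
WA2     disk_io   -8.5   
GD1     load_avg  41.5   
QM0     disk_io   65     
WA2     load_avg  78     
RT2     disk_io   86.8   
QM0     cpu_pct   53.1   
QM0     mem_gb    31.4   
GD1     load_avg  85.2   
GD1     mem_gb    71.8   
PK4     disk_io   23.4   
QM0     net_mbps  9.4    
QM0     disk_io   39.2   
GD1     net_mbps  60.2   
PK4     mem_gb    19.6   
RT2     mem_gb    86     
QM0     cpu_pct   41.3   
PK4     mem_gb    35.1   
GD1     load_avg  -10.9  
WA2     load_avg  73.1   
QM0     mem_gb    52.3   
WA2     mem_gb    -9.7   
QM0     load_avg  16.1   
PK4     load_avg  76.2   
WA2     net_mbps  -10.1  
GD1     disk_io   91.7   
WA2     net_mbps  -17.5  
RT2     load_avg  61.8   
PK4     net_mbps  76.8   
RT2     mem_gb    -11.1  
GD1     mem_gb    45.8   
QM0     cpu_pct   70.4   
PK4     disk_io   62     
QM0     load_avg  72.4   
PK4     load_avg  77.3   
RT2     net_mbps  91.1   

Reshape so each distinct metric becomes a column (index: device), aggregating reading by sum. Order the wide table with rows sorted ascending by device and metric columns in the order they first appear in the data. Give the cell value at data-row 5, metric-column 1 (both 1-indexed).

78

With rows sorted ascending by device, row 5 is device=WA2. metric columns in first-appearance order: mem_gb, disk_io, cpu_pct, net_mbps, load_avg; column 1 is mem_gb.
Long rows with device=WA2, metric=mem_gb: 63.6 + 24.1 + -9.7 = 78.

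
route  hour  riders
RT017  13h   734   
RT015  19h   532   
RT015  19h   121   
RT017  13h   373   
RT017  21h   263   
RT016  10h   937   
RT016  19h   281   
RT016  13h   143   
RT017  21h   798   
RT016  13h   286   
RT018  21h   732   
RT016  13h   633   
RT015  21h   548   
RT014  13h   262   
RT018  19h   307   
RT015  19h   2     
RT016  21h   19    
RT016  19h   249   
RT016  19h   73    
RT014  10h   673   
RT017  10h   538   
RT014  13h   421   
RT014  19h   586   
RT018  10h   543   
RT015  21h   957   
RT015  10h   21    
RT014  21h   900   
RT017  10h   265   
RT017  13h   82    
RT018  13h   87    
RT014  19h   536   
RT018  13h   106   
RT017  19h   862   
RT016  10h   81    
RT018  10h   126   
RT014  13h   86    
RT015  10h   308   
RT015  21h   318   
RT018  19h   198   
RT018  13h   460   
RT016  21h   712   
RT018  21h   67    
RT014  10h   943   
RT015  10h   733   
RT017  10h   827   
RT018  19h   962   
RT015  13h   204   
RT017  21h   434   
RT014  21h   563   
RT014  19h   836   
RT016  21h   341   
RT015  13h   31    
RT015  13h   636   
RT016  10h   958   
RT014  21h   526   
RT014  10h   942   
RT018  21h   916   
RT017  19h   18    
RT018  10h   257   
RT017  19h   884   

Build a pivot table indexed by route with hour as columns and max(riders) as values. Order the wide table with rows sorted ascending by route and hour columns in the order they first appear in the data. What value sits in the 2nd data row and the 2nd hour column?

With rows sorted ascending by route, row 2 is route=RT015. hour columns in first-appearance order: 13h, 19h, 21h, 10h; column 2 is 19h.
Long rows with route=RT015, hour=19h: max(532, 121, 2) = 532.

532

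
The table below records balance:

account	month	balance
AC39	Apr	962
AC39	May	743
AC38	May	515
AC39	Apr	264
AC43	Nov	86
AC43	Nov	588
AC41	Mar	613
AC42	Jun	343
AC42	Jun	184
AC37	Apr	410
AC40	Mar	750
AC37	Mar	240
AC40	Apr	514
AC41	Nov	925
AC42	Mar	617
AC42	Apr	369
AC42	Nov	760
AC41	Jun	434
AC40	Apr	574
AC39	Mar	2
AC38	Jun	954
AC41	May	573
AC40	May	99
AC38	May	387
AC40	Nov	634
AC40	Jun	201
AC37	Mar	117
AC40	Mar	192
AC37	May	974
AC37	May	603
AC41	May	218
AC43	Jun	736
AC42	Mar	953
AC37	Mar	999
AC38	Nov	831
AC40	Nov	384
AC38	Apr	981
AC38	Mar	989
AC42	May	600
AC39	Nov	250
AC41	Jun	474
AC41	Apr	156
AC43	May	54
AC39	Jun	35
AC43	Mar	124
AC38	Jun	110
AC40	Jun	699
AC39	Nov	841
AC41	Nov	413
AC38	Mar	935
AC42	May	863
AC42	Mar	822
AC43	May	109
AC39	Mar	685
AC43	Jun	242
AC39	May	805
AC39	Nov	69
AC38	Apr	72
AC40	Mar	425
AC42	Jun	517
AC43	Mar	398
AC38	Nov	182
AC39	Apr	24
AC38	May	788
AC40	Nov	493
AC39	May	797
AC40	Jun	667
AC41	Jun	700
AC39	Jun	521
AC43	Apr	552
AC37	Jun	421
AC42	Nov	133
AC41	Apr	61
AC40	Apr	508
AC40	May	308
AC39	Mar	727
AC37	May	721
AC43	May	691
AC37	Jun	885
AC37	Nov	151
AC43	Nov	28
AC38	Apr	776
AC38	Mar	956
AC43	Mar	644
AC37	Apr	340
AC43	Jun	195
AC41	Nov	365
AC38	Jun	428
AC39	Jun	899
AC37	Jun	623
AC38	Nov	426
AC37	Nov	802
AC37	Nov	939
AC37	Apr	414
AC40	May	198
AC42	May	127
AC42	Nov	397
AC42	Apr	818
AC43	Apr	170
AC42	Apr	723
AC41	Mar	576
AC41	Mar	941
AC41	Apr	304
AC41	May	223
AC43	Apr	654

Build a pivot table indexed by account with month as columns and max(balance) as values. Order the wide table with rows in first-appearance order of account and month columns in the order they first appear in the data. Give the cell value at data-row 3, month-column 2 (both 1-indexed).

691

With rows in first-appearance order of account, row 3 is account=AC43. month columns in first-appearance order: Apr, May, Nov, Mar, Jun; column 2 is May.
Long rows with account=AC43, month=May: max(54, 109, 691) = 691.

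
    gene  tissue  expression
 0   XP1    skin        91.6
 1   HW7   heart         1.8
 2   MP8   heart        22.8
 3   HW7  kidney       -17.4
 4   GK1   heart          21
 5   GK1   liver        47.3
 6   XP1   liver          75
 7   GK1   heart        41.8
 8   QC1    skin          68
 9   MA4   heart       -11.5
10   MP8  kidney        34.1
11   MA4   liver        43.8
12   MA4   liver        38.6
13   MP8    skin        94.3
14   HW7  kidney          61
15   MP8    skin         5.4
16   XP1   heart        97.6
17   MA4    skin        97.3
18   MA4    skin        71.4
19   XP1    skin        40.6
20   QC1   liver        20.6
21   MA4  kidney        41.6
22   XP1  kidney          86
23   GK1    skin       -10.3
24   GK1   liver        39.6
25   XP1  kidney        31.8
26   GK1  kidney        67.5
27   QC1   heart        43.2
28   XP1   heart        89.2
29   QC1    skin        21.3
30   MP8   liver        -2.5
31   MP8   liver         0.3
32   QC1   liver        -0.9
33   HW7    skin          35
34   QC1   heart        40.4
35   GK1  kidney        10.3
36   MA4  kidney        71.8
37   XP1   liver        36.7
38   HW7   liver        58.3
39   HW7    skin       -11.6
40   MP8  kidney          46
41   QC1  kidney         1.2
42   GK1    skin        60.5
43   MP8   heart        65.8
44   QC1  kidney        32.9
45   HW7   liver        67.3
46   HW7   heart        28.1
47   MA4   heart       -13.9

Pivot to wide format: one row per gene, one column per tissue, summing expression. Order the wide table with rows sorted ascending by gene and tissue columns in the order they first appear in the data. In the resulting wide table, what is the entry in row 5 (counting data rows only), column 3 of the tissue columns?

34.1

With rows sorted ascending by gene, row 5 is gene=QC1. tissue columns in first-appearance order: skin, heart, kidney, liver; column 3 is kidney.
Long rows with gene=QC1, tissue=kidney: 1.2 + 32.9 = 34.1.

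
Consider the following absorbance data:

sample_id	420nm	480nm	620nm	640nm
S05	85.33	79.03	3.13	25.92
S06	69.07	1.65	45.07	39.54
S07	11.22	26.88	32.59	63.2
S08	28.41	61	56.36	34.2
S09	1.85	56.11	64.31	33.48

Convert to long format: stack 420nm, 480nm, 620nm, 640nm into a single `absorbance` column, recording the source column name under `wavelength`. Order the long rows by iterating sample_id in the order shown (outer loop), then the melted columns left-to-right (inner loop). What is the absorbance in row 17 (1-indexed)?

1.85

20 rows total (5 × 4). Row 17: index ⌊(17-1)/4⌋ = 4 into sample_id → S09; (17-1) mod 4 = 0 into the melted columns → 420nm.
So row 17 is (S09, 420nm, 1.85); absorbance = 1.85.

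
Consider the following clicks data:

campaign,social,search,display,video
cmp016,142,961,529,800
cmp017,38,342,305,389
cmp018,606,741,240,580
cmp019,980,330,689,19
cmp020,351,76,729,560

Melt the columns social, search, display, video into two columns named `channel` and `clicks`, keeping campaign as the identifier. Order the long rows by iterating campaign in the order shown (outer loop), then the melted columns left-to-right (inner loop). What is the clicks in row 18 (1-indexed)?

20 rows total (5 × 4). Row 18: index ⌊(18-1)/4⌋ = 4 into campaign → cmp020; (18-1) mod 4 = 1 into the melted columns → search.
So row 18 is (cmp020, search, 76); clicks = 76.

76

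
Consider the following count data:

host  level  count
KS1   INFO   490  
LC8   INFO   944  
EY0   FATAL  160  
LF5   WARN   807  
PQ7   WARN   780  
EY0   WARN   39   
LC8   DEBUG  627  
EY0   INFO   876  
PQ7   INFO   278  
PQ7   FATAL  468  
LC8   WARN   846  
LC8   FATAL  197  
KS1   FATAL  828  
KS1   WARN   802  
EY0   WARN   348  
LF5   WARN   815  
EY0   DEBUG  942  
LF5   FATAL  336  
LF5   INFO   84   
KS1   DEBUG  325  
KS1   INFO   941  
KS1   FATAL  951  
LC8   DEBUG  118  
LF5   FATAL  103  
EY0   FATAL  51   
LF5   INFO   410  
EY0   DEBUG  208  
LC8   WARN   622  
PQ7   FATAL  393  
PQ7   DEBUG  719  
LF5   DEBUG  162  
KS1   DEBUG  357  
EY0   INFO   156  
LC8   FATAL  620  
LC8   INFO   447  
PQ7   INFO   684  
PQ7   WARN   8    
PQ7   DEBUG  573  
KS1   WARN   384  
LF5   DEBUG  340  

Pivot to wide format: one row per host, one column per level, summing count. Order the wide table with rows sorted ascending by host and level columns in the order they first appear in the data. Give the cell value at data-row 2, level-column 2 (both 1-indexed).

With rows sorted ascending by host, row 2 is host=KS1. level columns in first-appearance order: INFO, FATAL, WARN, DEBUG; column 2 is FATAL.
Long rows with host=KS1, level=FATAL: 828 + 951 = 1779.

1779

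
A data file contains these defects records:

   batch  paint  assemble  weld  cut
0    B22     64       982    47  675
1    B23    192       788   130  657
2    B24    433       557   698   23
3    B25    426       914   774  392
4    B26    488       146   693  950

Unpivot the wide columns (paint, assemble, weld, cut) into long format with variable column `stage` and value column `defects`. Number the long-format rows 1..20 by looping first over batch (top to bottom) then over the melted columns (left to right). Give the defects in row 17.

20 rows total (5 × 4). Row 17: index ⌊(17-1)/4⌋ = 4 into batch → B26; (17-1) mod 4 = 0 into the melted columns → paint.
So row 17 is (B26, paint, 488); defects = 488.

488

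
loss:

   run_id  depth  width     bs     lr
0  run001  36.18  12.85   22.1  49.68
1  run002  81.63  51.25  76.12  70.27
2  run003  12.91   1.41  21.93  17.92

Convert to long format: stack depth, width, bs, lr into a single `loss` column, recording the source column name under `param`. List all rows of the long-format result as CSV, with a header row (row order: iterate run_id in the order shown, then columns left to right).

Each (run_id, column) pair becomes one row: 3 × 4 = 12 rows.
For example, (run001, depth) → loss=36.18.

run_id,param,loss
run001,depth,36.18
run001,width,12.85
run001,bs,22.1
run001,lr,49.68
run002,depth,81.63
run002,width,51.25
run002,bs,76.12
run002,lr,70.27
run003,depth,12.91
run003,width,1.41
run003,bs,21.93
run003,lr,17.92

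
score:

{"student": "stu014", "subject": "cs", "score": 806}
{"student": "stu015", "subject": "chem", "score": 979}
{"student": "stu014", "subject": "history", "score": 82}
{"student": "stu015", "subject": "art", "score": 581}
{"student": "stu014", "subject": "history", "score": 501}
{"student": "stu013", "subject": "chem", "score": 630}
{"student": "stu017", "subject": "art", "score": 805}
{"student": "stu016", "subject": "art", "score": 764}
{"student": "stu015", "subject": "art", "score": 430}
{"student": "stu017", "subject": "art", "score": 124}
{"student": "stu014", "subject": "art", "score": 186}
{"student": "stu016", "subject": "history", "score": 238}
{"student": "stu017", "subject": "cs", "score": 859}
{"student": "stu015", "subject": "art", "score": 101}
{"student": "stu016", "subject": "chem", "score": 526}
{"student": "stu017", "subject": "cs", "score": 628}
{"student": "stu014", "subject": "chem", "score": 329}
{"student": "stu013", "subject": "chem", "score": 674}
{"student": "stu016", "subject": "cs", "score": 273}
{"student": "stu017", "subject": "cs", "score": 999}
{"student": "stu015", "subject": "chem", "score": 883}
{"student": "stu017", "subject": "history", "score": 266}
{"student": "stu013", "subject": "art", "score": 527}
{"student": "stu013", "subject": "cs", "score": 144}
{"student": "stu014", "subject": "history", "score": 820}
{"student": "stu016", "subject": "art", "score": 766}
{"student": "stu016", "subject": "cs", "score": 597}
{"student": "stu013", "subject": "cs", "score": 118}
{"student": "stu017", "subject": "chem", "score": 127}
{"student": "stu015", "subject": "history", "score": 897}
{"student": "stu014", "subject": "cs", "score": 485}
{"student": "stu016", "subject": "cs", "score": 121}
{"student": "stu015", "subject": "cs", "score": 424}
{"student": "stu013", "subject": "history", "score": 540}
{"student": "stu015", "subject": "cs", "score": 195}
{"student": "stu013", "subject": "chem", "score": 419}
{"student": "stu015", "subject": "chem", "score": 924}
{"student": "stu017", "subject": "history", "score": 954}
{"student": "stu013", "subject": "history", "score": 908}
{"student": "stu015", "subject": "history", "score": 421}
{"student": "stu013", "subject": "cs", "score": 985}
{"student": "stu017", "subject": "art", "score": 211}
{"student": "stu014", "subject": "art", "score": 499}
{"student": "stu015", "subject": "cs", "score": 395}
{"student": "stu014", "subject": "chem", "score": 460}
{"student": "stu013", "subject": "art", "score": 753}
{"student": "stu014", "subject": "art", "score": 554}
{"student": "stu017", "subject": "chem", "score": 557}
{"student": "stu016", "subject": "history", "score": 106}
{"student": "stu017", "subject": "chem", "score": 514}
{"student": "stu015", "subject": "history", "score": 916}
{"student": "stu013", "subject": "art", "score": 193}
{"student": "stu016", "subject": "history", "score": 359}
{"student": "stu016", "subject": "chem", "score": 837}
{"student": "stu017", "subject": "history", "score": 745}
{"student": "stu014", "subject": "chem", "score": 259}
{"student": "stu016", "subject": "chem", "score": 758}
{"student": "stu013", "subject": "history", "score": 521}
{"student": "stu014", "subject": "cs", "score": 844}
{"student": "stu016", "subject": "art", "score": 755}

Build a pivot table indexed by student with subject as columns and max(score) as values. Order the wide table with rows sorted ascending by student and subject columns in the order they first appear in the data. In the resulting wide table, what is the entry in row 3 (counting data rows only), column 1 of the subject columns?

424

With rows sorted ascending by student, row 3 is student=stu015. subject columns in first-appearance order: cs, chem, history, art; column 1 is cs.
Long rows with student=stu015, subject=cs: max(424, 195, 395) = 424.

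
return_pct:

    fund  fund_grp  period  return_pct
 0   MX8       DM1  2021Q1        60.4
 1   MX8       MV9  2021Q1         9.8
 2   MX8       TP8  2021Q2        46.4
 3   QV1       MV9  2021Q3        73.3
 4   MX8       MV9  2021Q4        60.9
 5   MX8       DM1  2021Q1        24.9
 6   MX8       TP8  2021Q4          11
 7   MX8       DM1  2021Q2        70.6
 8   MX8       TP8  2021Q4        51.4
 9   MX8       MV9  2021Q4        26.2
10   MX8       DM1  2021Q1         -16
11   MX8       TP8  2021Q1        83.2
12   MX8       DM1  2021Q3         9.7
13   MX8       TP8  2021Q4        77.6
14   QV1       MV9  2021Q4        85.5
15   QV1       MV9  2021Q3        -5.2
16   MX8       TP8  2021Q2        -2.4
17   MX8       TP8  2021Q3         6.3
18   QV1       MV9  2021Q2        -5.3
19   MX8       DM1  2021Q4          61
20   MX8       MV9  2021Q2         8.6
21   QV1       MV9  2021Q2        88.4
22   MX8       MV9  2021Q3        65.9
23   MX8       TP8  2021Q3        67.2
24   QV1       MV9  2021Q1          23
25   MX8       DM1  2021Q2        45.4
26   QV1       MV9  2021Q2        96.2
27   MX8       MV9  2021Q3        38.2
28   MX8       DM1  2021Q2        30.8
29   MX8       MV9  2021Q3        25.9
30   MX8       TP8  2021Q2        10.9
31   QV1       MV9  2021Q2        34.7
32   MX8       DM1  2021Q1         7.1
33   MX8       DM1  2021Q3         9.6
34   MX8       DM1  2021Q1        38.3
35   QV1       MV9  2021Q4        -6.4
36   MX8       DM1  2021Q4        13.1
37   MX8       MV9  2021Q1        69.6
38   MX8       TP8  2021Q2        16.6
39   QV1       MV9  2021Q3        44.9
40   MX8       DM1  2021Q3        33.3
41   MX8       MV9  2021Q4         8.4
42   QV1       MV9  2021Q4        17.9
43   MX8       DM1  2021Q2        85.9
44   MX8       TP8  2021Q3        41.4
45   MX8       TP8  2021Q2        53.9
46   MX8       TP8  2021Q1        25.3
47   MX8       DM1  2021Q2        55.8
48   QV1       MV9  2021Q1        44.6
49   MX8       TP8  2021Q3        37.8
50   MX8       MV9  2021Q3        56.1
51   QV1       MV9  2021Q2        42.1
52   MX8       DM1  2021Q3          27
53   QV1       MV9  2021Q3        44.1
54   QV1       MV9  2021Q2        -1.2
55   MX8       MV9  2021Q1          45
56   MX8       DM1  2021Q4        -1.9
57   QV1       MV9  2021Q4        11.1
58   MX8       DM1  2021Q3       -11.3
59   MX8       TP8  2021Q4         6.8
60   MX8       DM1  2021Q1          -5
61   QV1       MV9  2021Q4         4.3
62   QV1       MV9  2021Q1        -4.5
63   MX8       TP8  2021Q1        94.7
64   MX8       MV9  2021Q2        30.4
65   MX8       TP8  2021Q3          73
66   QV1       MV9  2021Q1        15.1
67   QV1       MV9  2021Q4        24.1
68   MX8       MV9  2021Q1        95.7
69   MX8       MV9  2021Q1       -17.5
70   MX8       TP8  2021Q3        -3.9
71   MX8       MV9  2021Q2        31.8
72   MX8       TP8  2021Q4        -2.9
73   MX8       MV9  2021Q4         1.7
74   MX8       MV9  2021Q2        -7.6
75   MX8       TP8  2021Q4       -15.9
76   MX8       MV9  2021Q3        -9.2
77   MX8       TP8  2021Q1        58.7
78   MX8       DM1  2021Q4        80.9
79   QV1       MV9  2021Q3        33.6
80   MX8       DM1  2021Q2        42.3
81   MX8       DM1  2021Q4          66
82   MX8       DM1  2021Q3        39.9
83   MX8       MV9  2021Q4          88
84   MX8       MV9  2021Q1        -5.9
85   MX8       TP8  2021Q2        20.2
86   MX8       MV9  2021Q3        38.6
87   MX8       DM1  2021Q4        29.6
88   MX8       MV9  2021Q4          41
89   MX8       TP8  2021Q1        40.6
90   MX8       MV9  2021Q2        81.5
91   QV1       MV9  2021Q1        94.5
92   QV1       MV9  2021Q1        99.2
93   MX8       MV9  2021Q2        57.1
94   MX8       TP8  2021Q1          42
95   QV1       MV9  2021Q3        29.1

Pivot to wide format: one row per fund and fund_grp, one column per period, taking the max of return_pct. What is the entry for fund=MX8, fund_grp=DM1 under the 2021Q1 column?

60.4

Rows with fund=MX8, fund_grp=DM1 and period=2021Q1: return_pct values are 60.4, 24.9, -16, 7.1, 38.3, -5.
max(60.4, 24.9, -16, 7.1, 38.3, -5) = 60.4.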